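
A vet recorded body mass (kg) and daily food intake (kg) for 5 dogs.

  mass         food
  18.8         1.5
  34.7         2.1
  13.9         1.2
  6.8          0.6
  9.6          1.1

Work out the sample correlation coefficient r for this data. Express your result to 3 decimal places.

0.964

n = 5, Σx = 83.8, Σy = 6.5, Σx² = 1889.14, Σy² = 9.67, Σxy = 132.39
nΣxy − ΣxΣy = 661.95 − 544.7 = 117.25
nΣx² − (Σx)² = 9445.7 − 7022.44 = 2423.26; nΣy² − (Σy)² = 48.35 − 42.25 = 6.1
r = 117.25 / √(2423.26 × 6.1) = 117.25 / 121.5808 ≈ 0.964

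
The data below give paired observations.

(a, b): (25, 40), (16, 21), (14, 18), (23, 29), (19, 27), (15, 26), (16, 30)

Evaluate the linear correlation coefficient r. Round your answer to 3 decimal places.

0.811

n = 7, Σa = 128, Σb = 191, Σa² = 2448, Σb² = 5511, Σab = 3638
nΣab − ΣaΣb = 25466 − 24448 = 1018
nΣa² − (Σa)² = 17136 − 16384 = 752; nΣb² − (Σb)² = 38577 − 36481 = 2096
r = 1018 / √(752 × 2096) = 1018 / 1255.4649 ≈ 0.811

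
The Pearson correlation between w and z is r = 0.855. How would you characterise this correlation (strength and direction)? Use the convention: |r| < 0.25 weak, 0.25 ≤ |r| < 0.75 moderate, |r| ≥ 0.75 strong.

r = 0.855 > 0 so the relationship is positive.
|r| = 0.855, which falls in the strong range.

strong positive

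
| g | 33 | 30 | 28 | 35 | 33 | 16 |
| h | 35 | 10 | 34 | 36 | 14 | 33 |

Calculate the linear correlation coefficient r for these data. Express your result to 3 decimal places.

n = 6, Σg = 175, Σh = 162, Σg² = 5343, Σh² = 5062, Σgh = 4657
nΣgh − ΣgΣh = 27942 − 28350 = -408
nΣg² − (Σg)² = 32058 − 30625 = 1433; nΣh² − (Σh)² = 30372 − 26244 = 4128
r = -408 / √(1433 × 4128) = -408 / 2432.1645 ≈ -0.168

-0.168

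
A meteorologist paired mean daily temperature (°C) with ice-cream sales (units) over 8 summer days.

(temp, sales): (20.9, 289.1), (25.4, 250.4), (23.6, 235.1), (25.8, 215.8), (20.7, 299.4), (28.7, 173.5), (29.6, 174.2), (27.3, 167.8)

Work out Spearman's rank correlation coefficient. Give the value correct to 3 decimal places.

Rank temp: 2, 4, 3, 5, 1, 7, 8, 6
Rank sales: 7, 6, 5, 4, 8, 2, 3, 1
d = rank(temp) − rank(sales): -5, -2, -2, 1, -7, 5, 5, 5; Σd² = 158
ρ = 1 − 6Σd² / [n(n²−1)] = 1 − 6×158 / (8×63) = 1 − 948/504 ≈ -0.881

-0.881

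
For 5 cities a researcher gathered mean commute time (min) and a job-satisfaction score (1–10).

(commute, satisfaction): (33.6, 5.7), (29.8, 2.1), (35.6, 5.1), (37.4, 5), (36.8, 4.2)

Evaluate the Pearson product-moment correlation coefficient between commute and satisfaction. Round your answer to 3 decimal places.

0.678

n = 5, Σx = 173.2, Σy = 22.1, Σx² = 6037.36, Σy² = 105.55, Σxy = 777.22
nΣxy − ΣxΣy = 3886.1 − 3827.72 = 58.38
nΣx² − (Σx)² = 30186.8 − 29998.24 = 188.56; nΣy² − (Σy)² = 527.75 − 488.41 = 39.34
r = 58.38 / √(188.56 × 39.34) = 58.38 / 86.1275 ≈ 0.678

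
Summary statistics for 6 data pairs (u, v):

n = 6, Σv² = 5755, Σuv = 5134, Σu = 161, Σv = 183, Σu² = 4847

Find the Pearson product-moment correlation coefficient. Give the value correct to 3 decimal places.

0.739

r = (nΣuv − ΣuΣv) / √[(nΣu² − (Σu)²)(nΣv² − (Σv)²)]
Numerator: 6×5134 − 161×183 = 1341
Denominator: √[(29082 − 25921)(34530 − 33489)] = √[3161 × 1041] = 1814.0014
r = 1341 / 1814.0014 ≈ 0.739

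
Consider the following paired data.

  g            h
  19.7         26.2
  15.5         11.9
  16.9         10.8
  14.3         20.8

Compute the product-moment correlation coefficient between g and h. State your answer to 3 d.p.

0.458

n = 4, Σg = 66.4, Σh = 69.7, Σg² = 1118.44, Σh² = 1377.33, Σgh = 1180.55
nΣgh − ΣgΣh = 4722.2 − 4628.08 = 94.12
nΣg² − (Σg)² = 4473.76 − 4408.96 = 64.8; nΣh² − (Σh)² = 5509.32 − 4858.09 = 651.23
r = 94.12 / √(64.8 × 651.23) = 94.12 / 205.4257 ≈ 0.458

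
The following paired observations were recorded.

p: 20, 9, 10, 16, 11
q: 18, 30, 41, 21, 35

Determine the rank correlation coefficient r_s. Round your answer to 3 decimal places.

Rank p: 5, 1, 2, 4, 3
Rank q: 1, 3, 5, 2, 4
d = rank(p) − rank(q): 4, -2, -3, 2, -1; Σd² = 34
ρ = 1 − 6Σd² / [n(n²−1)] = 1 − 6×34 / (5×24) = 1 − 204/120 ≈ -0.700

-0.700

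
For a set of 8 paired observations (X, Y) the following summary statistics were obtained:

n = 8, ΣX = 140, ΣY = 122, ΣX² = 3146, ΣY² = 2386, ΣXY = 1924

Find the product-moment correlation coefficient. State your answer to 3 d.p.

r = (nΣXY − ΣXΣY) / √[(nΣX² − (ΣX)²)(nΣY² − (ΣY)²)]
Numerator: 8×1924 − 140×122 = -1688
Denominator: √[(25168 − 19600)(19088 − 14884)] = √[5568 × 4204] = 4838.1682
r = -1688 / 4838.1682 ≈ -0.349

-0.349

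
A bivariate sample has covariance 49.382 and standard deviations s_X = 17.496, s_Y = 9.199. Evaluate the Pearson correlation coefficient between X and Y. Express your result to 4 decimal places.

0.3068

r = Cov(X,Y) / (s_X · s_Y) = 49.382 / (17.496 × 9.199)
  = 49.382 / 160.9457 ≈ 0.3068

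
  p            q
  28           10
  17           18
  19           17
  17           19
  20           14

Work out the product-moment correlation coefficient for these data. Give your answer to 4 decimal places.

-0.9583

n = 5, Σp = 101, Σq = 78, Σp² = 2123, Σq² = 1270, Σpq = 1512
nΣpq − ΣpΣq = 7560 − 7878 = -318
nΣp² − (Σp)² = 10615 − 10201 = 414; nΣq² − (Σq)² = 6350 − 6084 = 266
r = -318 / √(414 × 266) = -318 / 331.8494 ≈ -0.9583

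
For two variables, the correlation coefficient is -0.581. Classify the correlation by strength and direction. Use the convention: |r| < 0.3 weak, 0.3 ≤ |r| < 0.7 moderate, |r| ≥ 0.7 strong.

moderate negative

r = -0.581 < 0 so the relationship is negative.
|r| = 0.581, which falls in the moderate range.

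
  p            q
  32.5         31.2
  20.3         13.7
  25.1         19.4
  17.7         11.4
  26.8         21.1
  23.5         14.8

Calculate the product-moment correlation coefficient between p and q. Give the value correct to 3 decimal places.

n = 6, Σp = 145.9, Σq = 111.6, Σp² = 3682.13, Σq² = 2331.7, Σpq = 2894.11
nΣpq − ΣpΣq = 17364.66 − 16282.44 = 1082.22
nΣp² − (Σp)² = 22092.78 − 21286.81 = 805.97; nΣq² − (Σq)² = 13990.2 − 12454.56 = 1535.64
r = 1082.22 / √(805.97 × 1535.64) = 1082.22 / 1112.5106 ≈ 0.973

0.973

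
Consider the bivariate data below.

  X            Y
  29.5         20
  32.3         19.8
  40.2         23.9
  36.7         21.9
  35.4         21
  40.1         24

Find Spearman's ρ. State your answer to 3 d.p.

0.886

Rank X: 1, 2, 6, 4, 3, 5
Rank Y: 2, 1, 5, 4, 3, 6
d = rank(X) − rank(Y): -1, 1, 1, 0, 0, -1; Σd² = 4
ρ = 1 − 6Σd² / [n(n²−1)] = 1 − 6×4 / (6×35) = 1 − 24/210 ≈ 0.886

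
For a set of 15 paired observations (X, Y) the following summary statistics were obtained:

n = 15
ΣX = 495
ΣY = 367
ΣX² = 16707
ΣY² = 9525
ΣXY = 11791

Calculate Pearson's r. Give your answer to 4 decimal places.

-0.7102

r = (nΣXY − ΣXΣY) / √[(nΣX² − (ΣX)²)(nΣY² − (ΣY)²)]
Numerator: 15×11791 − 495×367 = -4800
Denominator: √[(250605 − 245025)(142875 − 134689)] = √[5580 × 8186] = 6758.5413
r = -4800 / 6758.5413 ≈ -0.7102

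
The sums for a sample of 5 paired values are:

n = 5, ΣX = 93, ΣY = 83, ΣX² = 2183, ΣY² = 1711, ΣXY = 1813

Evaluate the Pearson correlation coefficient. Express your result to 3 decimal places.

r = (nΣXY − ΣXΣY) / √[(nΣX² − (ΣX)²)(nΣY² − (ΣY)²)]
Numerator: 5×1813 − 93×83 = 1346
Denominator: √[(10915 − 8649)(8555 − 6889)] = √[2266 × 1666] = 1942.9761
r = 1346 / 1942.9761 ≈ 0.693

0.693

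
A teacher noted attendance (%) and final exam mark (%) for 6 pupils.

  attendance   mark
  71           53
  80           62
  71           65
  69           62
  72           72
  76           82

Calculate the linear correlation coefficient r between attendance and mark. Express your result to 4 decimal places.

n = 6, Σx = 439, Σy = 396, Σx² = 32203, Σy² = 26630, Σxy = 29032
nΣxy − ΣxΣy = 174192 − 173844 = 348
nΣx² − (Σx)² = 193218 − 192721 = 497; nΣy² − (Σy)² = 159780 − 156816 = 2964
r = 348 / √(497 × 2964) = 348 / 1213.7166 ≈ 0.2867

0.2867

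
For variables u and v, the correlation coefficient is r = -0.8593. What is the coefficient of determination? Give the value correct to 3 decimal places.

r² = (-0.8593)² = 0.738

0.738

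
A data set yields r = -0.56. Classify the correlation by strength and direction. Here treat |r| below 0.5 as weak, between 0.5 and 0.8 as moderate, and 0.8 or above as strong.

r = -0.56 < 0 so the relationship is negative.
|r| = 0.56, which falls in the moderate range.

moderate negative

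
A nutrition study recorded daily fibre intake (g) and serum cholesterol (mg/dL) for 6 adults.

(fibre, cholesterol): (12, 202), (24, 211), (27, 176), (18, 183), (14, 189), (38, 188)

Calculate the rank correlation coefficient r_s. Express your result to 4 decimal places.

Rank fibre: 1, 4, 5, 3, 2, 6
Rank cholesterol: 5, 6, 1, 2, 4, 3
d = rank(fibre) − rank(cholesterol): -4, -2, 4, 1, -2, 3; Σd² = 50
ρ = 1 − 6Σd² / [n(n²−1)] = 1 − 6×50 / (6×35) = 1 − 300/210 ≈ -0.4286

-0.4286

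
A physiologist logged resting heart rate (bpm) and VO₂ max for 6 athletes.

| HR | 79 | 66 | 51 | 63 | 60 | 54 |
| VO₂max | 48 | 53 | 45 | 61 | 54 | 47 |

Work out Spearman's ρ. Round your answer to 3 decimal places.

Rank HR: 6, 5, 1, 4, 3, 2
Rank VO₂max: 3, 4, 1, 6, 5, 2
d = rank(HR) − rank(VO₂max): 3, 1, 0, -2, -2, 0; Σd² = 18
ρ = 1 − 6Σd² / [n(n²−1)] = 1 − 6×18 / (6×35) = 1 − 108/210 ≈ 0.486

0.486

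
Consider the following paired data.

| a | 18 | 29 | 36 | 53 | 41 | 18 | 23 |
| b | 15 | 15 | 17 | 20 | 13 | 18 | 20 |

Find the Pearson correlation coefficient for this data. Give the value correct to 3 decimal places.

n = 7, Σa = 218, Σb = 118, Σa² = 7804, Σb² = 2032, Σab = 3694
nΣab − ΣaΣb = 25858 − 25724 = 134
nΣa² − (Σa)² = 54628 − 47524 = 7104; nΣb² − (Σb)² = 14224 − 13924 = 300
r = 134 / √(7104 × 300) = 134 / 1459.8630 ≈ 0.092

0.092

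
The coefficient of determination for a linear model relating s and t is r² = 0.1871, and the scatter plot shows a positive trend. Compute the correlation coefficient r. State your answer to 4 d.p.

|r| = √0.1871 = 0.4326
The association is positive, so r = 0.4326.

0.4326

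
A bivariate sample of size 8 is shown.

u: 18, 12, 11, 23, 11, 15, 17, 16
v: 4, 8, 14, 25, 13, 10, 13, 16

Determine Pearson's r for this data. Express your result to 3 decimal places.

0.468

n = 8, Σu = 123, Σv = 103, Σu² = 2009, Σv² = 1595, Σuv = 1667
nΣuv − ΣuΣv = 13336 − 12669 = 667
nΣu² − (Σu)² = 16072 − 15129 = 943; nΣv² − (Σv)² = 12760 − 10609 = 2151
r = 667 / √(943 × 2151) = 667 / 1424.2166 ≈ 0.468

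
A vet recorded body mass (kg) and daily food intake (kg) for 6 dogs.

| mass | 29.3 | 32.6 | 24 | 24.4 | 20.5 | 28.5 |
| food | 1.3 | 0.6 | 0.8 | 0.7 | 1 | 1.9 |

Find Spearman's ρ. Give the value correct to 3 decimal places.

-0.143

Rank mass: 5, 6, 2, 3, 1, 4
Rank food: 5, 1, 3, 2, 4, 6
d = rank(mass) − rank(food): 0, 5, -1, 1, -3, -2; Σd² = 40
ρ = 1 − 6Σd² / [n(n²−1)] = 1 − 6×40 / (6×35) = 1 − 240/210 ≈ -0.143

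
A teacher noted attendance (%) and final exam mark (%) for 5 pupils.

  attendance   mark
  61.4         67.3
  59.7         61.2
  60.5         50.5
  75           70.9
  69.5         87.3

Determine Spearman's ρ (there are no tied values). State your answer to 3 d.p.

Rank attendance: 3, 1, 2, 5, 4
Rank mark: 3, 2, 1, 4, 5
d = rank(attendance) − rank(mark): 0, -1, 1, 1, -1; Σd² = 4
ρ = 1 − 6Σd² / [n(n²−1)] = 1 − 6×4 / (5×24) = 1 − 24/120 ≈ 0.800

0.800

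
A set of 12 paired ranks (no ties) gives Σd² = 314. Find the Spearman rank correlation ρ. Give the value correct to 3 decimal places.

-0.098

ρ = 1 − 6Σd² / [n(n²−1)] = 1 − 6×314 / (12×143)
  = 1 − 1884/1716 = 1 − 1.0979 ≈ -0.098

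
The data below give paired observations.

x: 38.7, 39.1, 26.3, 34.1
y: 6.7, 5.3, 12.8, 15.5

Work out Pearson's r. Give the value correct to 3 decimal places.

-0.698

n = 4, Σx = 138.2, Σy = 40.3, Σx² = 4881, Σy² = 477.07, Σxy = 1331.71
nΣxy − ΣxΣy = 5326.84 − 5569.46 = -242.62
nΣx² − (Σx)² = 19524 − 19099.24 = 424.76; nΣy² − (Σy)² = 1908.28 − 1624.09 = 284.19
r = -242.62 / √(424.76 × 284.19) = -242.62 / 347.4371 ≈ -0.698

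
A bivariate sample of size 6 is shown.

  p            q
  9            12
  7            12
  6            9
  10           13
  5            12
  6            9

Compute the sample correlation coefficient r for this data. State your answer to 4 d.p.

0.5883

n = 6, Σp = 43, Σq = 67, Σp² = 327, Σq² = 763, Σpq = 490
nΣpq − ΣpΣq = 2940 − 2881 = 59
nΣp² − (Σp)² = 1962 − 1849 = 113; nΣq² − (Σq)² = 4578 − 4489 = 89
r = 59 / √(113 × 89) = 59 / 100.2846 ≈ 0.5883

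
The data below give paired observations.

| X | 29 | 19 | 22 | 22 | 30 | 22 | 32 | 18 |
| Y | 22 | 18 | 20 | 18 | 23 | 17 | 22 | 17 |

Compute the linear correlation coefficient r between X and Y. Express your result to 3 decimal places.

n = 8, ΣX = 194, ΣY = 157, ΣX² = 4902, ΣY² = 3123, ΣXY = 3890
nΣXY − ΣXΣY = 31120 − 30458 = 662
nΣX² − (ΣX)² = 39216 − 37636 = 1580; nΣY² − (ΣY)² = 24984 − 24649 = 335
r = 662 / √(1580 × 335) = 662 / 727.5301 ≈ 0.910

0.910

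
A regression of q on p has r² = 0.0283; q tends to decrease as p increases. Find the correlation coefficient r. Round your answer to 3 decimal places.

-0.168

|r| = √0.0283 = 0.168
The association is negative, so r = −0.168.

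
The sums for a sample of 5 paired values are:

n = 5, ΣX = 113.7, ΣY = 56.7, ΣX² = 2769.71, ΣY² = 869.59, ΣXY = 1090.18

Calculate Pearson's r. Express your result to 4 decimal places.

-0.9750

r = (nΣXY − ΣXΣY) / √[(nΣX² − (ΣX)²)(nΣY² − (ΣY)²)]
Numerator: 5×1090.18 − 113.7×56.7 = -995.89
Denominator: √[(13848.55 − 12927.69)(4347.95 − 3214.89)] = √[920.86 × 1133.06] = 1021.4645
r = -995.89 / 1021.4645 ≈ -0.9750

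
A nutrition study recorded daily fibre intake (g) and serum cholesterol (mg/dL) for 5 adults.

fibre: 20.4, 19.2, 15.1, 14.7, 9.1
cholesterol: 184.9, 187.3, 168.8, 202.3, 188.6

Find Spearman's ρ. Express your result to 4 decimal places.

-0.6000

Rank fibre: 5, 4, 3, 2, 1
Rank cholesterol: 2, 3, 1, 5, 4
d = rank(fibre) − rank(cholesterol): 3, 1, 2, -3, -3; Σd² = 32
ρ = 1 − 6Σd² / [n(n²−1)] = 1 − 6×32 / (5×24) = 1 − 192/120 ≈ -0.6000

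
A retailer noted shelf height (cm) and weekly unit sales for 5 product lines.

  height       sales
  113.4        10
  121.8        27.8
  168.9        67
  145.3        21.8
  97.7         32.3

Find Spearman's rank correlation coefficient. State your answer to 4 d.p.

0.3000

Rank height: 2, 3, 5, 4, 1
Rank sales: 1, 3, 5, 2, 4
d = rank(height) − rank(sales): 1, 0, 0, 2, -3; Σd² = 14
ρ = 1 − 6Σd² / [n(n²−1)] = 1 − 6×14 / (5×24) = 1 − 84/120 ≈ 0.3000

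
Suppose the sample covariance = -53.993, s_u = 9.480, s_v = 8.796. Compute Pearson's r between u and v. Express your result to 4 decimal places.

r = Cov(u,v) / (s_u · s_v) = -53.993 / (9.480 × 8.796)
  = -53.993 / 83.3861 ≈ -0.6475

-0.6475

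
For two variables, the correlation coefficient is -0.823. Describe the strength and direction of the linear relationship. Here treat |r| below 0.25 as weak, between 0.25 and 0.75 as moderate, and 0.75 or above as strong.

r = -0.823 < 0 so the relationship is negative.
|r| = 0.823, which falls in the strong range.

strong negative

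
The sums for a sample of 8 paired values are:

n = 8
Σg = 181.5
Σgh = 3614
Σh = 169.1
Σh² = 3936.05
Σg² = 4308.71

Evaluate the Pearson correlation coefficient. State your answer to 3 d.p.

-0.847

r = (nΣgh − ΣgΣh) / √[(nΣg² − (Σg)²)(nΣh² − (Σh)²)]
Numerator: 8×3614 − 181.5×169.1 = -1779.65
Denominator: √[(34469.68 − 32942.25)(31488.4 − 28594.81)] = √[1527.43 × 2893.59] = 2102.3216
r = -1779.65 / 2102.3216 ≈ -0.847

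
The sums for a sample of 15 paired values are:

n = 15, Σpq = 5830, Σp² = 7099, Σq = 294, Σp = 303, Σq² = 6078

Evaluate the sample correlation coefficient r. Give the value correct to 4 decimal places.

r = (nΣpq − ΣpΣq) / √[(nΣp² − (Σp)²)(nΣq² − (Σq)²)]
Numerator: 15×5830 − 303×294 = -1632
Denominator: √[(106485 − 91809)(91170 − 86436)] = √[14676 × 4734] = 8335.2375
r = -1632 / 8335.2375 ≈ -0.1958

-0.1958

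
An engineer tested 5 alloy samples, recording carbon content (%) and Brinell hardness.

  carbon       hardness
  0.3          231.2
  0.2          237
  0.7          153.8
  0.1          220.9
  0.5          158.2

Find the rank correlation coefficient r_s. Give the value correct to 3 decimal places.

-0.700

Rank carbon: 3, 2, 5, 1, 4
Rank hardness: 4, 5, 1, 3, 2
d = rank(carbon) − rank(hardness): -1, -3, 4, -2, 2; Σd² = 34
ρ = 1 − 6Σd² / [n(n²−1)] = 1 − 6×34 / (5×24) = 1 − 204/120 ≈ -0.700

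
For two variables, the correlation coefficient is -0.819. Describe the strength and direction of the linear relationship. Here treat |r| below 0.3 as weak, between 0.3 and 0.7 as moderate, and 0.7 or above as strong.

strong negative

r = -0.819 < 0 so the relationship is negative.
|r| = 0.819, which falls in the strong range.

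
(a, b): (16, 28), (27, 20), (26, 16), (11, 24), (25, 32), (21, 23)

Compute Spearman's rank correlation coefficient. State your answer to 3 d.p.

-0.543

Rank a: 2, 6, 5, 1, 4, 3
Rank b: 5, 2, 1, 4, 6, 3
d = rank(a) − rank(b): -3, 4, 4, -3, -2, 0; Σd² = 54
ρ = 1 − 6Σd² / [n(n²−1)] = 1 − 6×54 / (6×35) = 1 − 324/210 ≈ -0.543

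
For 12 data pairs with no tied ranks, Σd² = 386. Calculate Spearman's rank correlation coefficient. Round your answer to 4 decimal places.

ρ = 1 − 6Σd² / [n(n²−1)] = 1 − 6×386 / (12×143)
  = 1 − 2316/1716 = 1 − 1.34965 ≈ -0.3497

-0.3497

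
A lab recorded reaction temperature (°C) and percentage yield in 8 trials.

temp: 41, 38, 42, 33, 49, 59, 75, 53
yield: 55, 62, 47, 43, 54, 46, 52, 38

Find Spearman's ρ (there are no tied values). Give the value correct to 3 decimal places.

Rank temp: 3, 2, 4, 1, 5, 7, 8, 6
Rank yield: 7, 8, 4, 2, 6, 3, 5, 1
d = rank(temp) − rank(yield): -4, -6, 0, -1, -1, 4, 3, 5; Σd² = 104
ρ = 1 − 6Σd² / [n(n²−1)] = 1 − 6×104 / (8×63) = 1 − 624/504 ≈ -0.238

-0.238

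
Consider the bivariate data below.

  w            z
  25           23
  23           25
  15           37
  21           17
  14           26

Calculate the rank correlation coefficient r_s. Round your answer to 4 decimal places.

Rank w: 5, 4, 2, 3, 1
Rank z: 2, 3, 5, 1, 4
d = rank(w) − rank(z): 3, 1, -3, 2, -3; Σd² = 32
ρ = 1 − 6Σd² / [n(n²−1)] = 1 − 6×32 / (5×24) = 1 − 192/120 ≈ -0.6000

-0.6000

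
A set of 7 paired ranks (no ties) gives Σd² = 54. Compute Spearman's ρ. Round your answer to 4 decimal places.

0.0357

ρ = 1 − 6Σd² / [n(n²−1)] = 1 − 6×54 / (7×48)
  = 1 − 324/336 = 1 − 0.96429 ≈ 0.0357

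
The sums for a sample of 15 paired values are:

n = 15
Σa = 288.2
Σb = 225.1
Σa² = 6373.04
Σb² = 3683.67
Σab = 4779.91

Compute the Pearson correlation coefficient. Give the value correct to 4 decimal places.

0.9002

r = (nΣab − ΣaΣb) / √[(nΣa² − (Σa)²)(nΣb² − (Σb)²)]
Numerator: 15×4779.91 − 288.2×225.1 = 6824.83
Denominator: √[(95595.6 − 83059.24)(55255.05 − 50670.01)] = √[12536.36 × 4585.04] = 7581.5376
r = 6824.83 / 7581.5376 ≈ 0.9002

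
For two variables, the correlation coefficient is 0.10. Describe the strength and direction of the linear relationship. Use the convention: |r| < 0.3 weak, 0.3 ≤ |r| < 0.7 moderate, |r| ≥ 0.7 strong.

weak positive

r = 0.10 > 0 so the relationship is positive.
|r| = 0.10, which falls in the weak range.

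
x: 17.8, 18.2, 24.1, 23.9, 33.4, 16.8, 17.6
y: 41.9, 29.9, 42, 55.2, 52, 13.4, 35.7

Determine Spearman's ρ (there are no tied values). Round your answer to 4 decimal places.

Rank x: 3, 4, 6, 5, 7, 1, 2
Rank y: 4, 2, 5, 7, 6, 1, 3
d = rank(x) − rank(y): -1, 2, 1, -2, 1, 0, -1; Σd² = 12
ρ = 1 − 6Σd² / [n(n²−1)] = 1 − 6×12 / (7×48) = 1 − 72/336 ≈ 0.7857

0.7857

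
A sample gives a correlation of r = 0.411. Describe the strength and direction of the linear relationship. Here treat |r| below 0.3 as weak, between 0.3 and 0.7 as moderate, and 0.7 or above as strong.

r = 0.411 > 0 so the relationship is positive.
|r| = 0.411, which falls in the moderate range.

moderate positive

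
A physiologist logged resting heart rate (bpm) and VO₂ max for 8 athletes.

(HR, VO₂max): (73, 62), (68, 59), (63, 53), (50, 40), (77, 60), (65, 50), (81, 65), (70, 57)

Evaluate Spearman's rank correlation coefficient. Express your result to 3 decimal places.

0.929

Rank HR: 6, 4, 2, 1, 7, 3, 8, 5
Rank VO₂max: 7, 5, 3, 1, 6, 2, 8, 4
d = rank(HR) − rank(VO₂max): -1, -1, -1, 0, 1, 1, 0, 1; Σd² = 6
ρ = 1 − 6Σd² / [n(n²−1)] = 1 − 6×6 / (8×63) = 1 − 36/504 ≈ 0.929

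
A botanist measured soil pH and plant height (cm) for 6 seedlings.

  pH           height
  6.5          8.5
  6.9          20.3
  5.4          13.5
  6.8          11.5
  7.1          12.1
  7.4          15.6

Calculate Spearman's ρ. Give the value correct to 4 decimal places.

0.4286

Rank pH: 2, 4, 1, 3, 5, 6
Rank height: 1, 6, 4, 2, 3, 5
d = rank(pH) − rank(height): 1, -2, -3, 1, 2, 1; Σd² = 20
ρ = 1 − 6Σd² / [n(n²−1)] = 1 − 6×20 / (6×35) = 1 − 120/210 ≈ 0.4286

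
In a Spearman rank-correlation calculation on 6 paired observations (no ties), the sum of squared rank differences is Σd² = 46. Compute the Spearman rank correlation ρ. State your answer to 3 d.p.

-0.314

ρ = 1 − 6Σd² / [n(n²−1)] = 1 − 6×46 / (6×35)
  = 1 − 276/210 = 1 − 1.3143 ≈ -0.314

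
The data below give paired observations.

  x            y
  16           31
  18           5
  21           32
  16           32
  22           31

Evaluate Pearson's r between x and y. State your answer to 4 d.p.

n = 5, Σx = 93, Σy = 131, Σx² = 1761, Σy² = 3995, Σxy = 2452
nΣxy − ΣxΣy = 12260 − 12183 = 77
nΣx² − (Σx)² = 8805 − 8649 = 156; nΣy² − (Σy)² = 19975 − 17161 = 2814
r = 77 / √(156 × 2814) = 77 / 662.5587 ≈ 0.1162

0.1162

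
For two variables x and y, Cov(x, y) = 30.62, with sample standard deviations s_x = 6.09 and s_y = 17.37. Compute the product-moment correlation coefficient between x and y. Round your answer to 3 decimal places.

r = Cov(x,y) / (s_x · s_y) = 30.62 / (6.09 × 17.37)
  = 30.62 / 105.7833 ≈ 0.289

0.289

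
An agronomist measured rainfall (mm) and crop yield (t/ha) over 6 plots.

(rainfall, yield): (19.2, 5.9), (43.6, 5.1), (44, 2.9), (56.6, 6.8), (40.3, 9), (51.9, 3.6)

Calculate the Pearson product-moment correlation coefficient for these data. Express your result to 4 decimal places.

-0.1456

n = 6, Σx = 255.6, Σy = 33.3, Σx² = 11726.86, Σy² = 209.43, Σxy = 1397.66
nΣxy − ΣxΣy = 8385.96 − 8511.48 = -125.52
nΣx² − (Σx)² = 70361.16 − 65331.36 = 5029.8; nΣy² − (Σy)² = 1256.58 − 1108.89 = 147.69
r = -125.52 / √(5029.8 × 147.69) = -125.52 / 861.8881 ≈ -0.1456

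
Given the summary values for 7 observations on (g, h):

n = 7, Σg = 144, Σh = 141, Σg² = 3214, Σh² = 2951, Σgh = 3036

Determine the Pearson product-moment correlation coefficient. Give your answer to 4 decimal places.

0.8107

r = (nΣgh − ΣgΣh) / √[(nΣg² − (Σg)²)(nΣh² − (Σh)²)]
Numerator: 7×3036 − 144×141 = 948
Denominator: √[(22498 − 20736)(20657 − 19881)] = √[1762 × 776] = 1169.3212
r = 948 / 1169.3212 ≈ 0.8107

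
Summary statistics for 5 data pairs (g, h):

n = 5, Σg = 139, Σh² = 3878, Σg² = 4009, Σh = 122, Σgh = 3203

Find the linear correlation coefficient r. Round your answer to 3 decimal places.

-0.522

r = (nΣgh − ΣgΣh) / √[(nΣg² − (Σg)²)(nΣh² − (Σh)²)]
Numerator: 5×3203 − 139×122 = -943
Denominator: √[(20045 − 19321)(19390 − 14884)] = √[724 × 4506] = 1806.1960
r = -943 / 1806.1960 ≈ -0.522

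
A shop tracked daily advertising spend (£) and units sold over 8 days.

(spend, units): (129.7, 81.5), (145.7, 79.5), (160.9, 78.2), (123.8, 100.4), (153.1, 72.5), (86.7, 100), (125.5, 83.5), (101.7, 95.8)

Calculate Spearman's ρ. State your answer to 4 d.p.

-0.9048

Rank spend: 5, 6, 8, 3, 7, 1, 4, 2
Rank units: 4, 3, 2, 8, 1, 7, 5, 6
d = rank(spend) − rank(units): 1, 3, 6, -5, 6, -6, -1, -4; Σd² = 160
ρ = 1 − 6Σd² / [n(n²−1)] = 1 − 6×160 / (8×63) = 1 − 960/504 ≈ -0.9048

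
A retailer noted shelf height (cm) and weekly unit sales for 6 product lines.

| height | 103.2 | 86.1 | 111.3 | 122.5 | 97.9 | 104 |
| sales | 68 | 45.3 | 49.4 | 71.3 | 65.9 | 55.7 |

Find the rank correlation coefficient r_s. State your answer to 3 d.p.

0.486

Rank height: 3, 1, 5, 6, 2, 4
Rank sales: 5, 1, 2, 6, 4, 3
d = rank(height) − rank(sales): -2, 0, 3, 0, -2, 1; Σd² = 18
ρ = 1 − 6Σd² / [n(n²−1)] = 1 − 6×18 / (6×35) = 1 − 108/210 ≈ 0.486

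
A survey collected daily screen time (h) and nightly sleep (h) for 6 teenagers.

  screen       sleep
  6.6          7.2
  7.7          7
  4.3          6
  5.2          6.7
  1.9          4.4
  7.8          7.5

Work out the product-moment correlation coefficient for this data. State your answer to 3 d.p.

0.954

n = 6, Σx = 33.5, Σy = 38.8, Σx² = 212.83, Σy² = 257.34, Σxy = 228.92
nΣxy − ΣxΣy = 1373.52 − 1299.8 = 73.72
nΣx² − (Σx)² = 1276.98 − 1122.25 = 154.73; nΣy² − (Σy)² = 1544.04 − 1505.44 = 38.6
r = 73.72 / √(154.73 × 38.6) = 73.72 / 77.2825 ≈ 0.954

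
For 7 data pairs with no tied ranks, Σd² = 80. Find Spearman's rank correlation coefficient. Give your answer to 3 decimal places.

-0.429

ρ = 1 − 6Σd² / [n(n²−1)] = 1 − 6×80 / (7×48)
  = 1 − 480/336 = 1 − 1.4286 ≈ -0.429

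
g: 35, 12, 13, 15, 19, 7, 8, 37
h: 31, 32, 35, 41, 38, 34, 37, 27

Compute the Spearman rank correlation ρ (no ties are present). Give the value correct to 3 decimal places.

-0.310

Rank g: 7, 3, 4, 5, 6, 1, 2, 8
Rank h: 2, 3, 5, 8, 7, 4, 6, 1
d = rank(g) − rank(h): 5, 0, -1, -3, -1, -3, -4, 7; Σd² = 110
ρ = 1 − 6Σd² / [n(n²−1)] = 1 − 6×110 / (8×63) = 1 − 660/504 ≈ -0.310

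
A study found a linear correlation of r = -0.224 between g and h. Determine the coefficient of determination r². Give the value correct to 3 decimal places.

r² = (-0.224)² = 0.050

0.050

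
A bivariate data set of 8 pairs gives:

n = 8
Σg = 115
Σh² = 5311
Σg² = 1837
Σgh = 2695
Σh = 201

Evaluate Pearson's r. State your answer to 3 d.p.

-0.887

r = (nΣgh − ΣgΣh) / √[(nΣg² − (Σg)²)(nΣh² − (Σh)²)]
Numerator: 8×2695 − 115×201 = -1555
Denominator: √[(14696 − 13225)(42488 − 40401)] = √[1471 × 2087] = 1752.1350
r = -1555 / 1752.1350 ≈ -0.887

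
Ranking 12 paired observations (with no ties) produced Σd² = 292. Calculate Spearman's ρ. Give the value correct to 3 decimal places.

-0.021

ρ = 1 − 6Σd² / [n(n²−1)] = 1 − 6×292 / (12×143)
  = 1 − 1752/1716 = 1 − 1.0210 ≈ -0.021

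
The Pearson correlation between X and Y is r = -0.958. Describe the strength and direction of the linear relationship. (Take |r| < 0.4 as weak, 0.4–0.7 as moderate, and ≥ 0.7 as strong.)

r = -0.958 < 0 so the relationship is negative.
|r| = 0.958, which falls in the strong range.

strong negative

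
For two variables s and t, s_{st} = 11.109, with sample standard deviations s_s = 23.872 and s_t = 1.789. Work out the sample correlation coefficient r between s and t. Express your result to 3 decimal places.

r = Cov(s,t) / (s_s · s_t) = 11.109 / (23.872 × 1.789)
  = 11.109 / 42.7070 ≈ 0.260

0.260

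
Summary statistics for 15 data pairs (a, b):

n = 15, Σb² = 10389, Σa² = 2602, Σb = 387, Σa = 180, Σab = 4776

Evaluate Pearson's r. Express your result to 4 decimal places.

r = (nΣab − ΣaΣb) / √[(nΣa² − (Σa)²)(nΣb² − (Σb)²)]
Numerator: 15×4776 − 180×387 = 1980
Denominator: √[(39030 − 32400)(155835 − 149769)] = √[6630 × 6066] = 6341.7332
r = 1980 / 6341.7332 ≈ 0.3122

0.3122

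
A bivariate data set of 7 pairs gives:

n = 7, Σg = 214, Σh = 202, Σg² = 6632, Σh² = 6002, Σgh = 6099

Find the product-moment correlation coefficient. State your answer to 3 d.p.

-0.614

r = (nΣgh − ΣgΣh) / √[(nΣg² − (Σg)²)(nΣh² − (Σh)²)]
Numerator: 7×6099 − 214×202 = -535
Denominator: √[(46424 − 45796)(42014 − 40804)] = √[628 × 1210] = 871.7110
r = -535 / 871.7110 ≈ -0.614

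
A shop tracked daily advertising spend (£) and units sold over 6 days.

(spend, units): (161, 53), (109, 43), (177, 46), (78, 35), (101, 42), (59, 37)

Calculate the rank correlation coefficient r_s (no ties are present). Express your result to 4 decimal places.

0.8857

Rank spend: 5, 4, 6, 2, 3, 1
Rank units: 6, 4, 5, 1, 3, 2
d = rank(spend) − rank(units): -1, 0, 1, 1, 0, -1; Σd² = 4
ρ = 1 − 6Σd² / [n(n²−1)] = 1 − 6×4 / (6×35) = 1 − 24/210 ≈ 0.8857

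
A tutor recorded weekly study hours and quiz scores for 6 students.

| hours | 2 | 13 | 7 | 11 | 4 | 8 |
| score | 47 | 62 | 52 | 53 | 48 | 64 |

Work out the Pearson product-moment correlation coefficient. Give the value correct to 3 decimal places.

0.720

n = 6, Σx = 45, Σy = 326, Σx² = 423, Σy² = 17966, Σxy = 2551
nΣxy − ΣxΣy = 15306 − 14670 = 636
nΣx² − (Σx)² = 2538 − 2025 = 513; nΣy² − (Σy)² = 107796 − 106276 = 1520
r = 636 / √(513 × 1520) = 636 / 883.0402 ≈ 0.720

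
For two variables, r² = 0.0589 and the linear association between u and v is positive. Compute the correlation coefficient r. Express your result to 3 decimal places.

0.243

|r| = √0.0589 = 0.243
The association is positive, so r = 0.243.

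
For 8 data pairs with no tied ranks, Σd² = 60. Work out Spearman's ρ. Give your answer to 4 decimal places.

0.2857

ρ = 1 − 6Σd² / [n(n²−1)] = 1 − 6×60 / (8×63)
  = 1 − 360/504 = 1 − 0.71429 ≈ 0.2857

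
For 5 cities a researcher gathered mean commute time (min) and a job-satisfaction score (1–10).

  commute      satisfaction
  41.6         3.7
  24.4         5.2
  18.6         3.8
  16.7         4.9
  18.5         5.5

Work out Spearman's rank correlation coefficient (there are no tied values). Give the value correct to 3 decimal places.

-0.500

Rank commute: 5, 4, 3, 1, 2
Rank satisfaction: 1, 4, 2, 3, 5
d = rank(commute) − rank(satisfaction): 4, 0, 1, -2, -3; Σd² = 30
ρ = 1 − 6Σd² / [n(n²−1)] = 1 − 6×30 / (5×24) = 1 − 180/120 ≈ -0.500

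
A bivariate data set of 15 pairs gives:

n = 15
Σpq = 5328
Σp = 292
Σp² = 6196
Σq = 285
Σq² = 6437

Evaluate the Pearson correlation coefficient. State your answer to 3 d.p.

-0.304

r = (nΣpq − ΣpΣq) / √[(nΣp² − (Σp)²)(nΣq² − (Σq)²)]
Numerator: 15×5328 − 292×285 = -3300
Denominator: √[(92940 − 85264)(96555 − 81225)] = √[7676 × 15330] = 10847.7223
r = -3300 / 10847.7223 ≈ -0.304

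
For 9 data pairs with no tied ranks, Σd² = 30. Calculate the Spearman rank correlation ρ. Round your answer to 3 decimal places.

0.750

ρ = 1 − 6Σd² / [n(n²−1)] = 1 − 6×30 / (9×80)
  = 1 − 180/720 = 1 − 0.2500 ≈ 0.750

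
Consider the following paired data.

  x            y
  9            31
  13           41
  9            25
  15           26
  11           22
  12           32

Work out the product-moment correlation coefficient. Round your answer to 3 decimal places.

n = 6, Σx = 69, Σy = 177, Σx² = 821, Σy² = 5451, Σxy = 2053
nΣxy − ΣxΣy = 12318 − 12213 = 105
nΣx² − (Σx)² = 4926 − 4761 = 165; nΣy² − (Σy)² = 32706 − 31329 = 1377
r = 105 / √(165 × 1377) = 105 / 476.6603 ≈ 0.220

0.220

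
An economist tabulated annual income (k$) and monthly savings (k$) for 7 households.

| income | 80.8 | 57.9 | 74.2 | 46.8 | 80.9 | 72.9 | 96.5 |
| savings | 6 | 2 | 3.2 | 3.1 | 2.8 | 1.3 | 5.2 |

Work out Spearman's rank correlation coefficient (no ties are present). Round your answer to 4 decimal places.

0.5000

Rank income: 5, 2, 4, 1, 6, 3, 7
Rank savings: 7, 2, 5, 4, 3, 1, 6
d = rank(income) − rank(savings): -2, 0, -1, -3, 3, 2, 1; Σd² = 28
ρ = 1 − 6Σd² / [n(n²−1)] = 1 − 6×28 / (7×48) = 1 − 168/336 ≈ 0.5000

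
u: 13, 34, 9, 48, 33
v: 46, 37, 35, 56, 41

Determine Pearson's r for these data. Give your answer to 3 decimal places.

0.591

n = 5, Σu = 137, Σv = 215, Σu² = 4799, Σv² = 9527, Σuv = 6212
nΣuv − ΣuΣv = 31060 − 29455 = 1605
nΣu² − (Σu)² = 23995 − 18769 = 5226; nΣv² − (Σv)² = 47635 − 46225 = 1410
r = 1605 / √(5226 × 1410) = 1605 / 2714.5276 ≈ 0.591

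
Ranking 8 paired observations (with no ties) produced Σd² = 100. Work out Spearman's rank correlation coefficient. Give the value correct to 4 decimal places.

-0.1905

ρ = 1 − 6Σd² / [n(n²−1)] = 1 − 6×100 / (8×63)
  = 1 − 600/504 = 1 − 1.19048 ≈ -0.1905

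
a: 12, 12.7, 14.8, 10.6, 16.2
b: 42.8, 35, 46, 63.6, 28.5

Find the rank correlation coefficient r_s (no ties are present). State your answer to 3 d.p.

-0.700

Rank a: 2, 3, 4, 1, 5
Rank b: 3, 2, 4, 5, 1
d = rank(a) − rank(b): -1, 1, 0, -4, 4; Σd² = 34
ρ = 1 − 6Σd² / [n(n²−1)] = 1 − 6×34 / (5×24) = 1 − 204/120 ≈ -0.700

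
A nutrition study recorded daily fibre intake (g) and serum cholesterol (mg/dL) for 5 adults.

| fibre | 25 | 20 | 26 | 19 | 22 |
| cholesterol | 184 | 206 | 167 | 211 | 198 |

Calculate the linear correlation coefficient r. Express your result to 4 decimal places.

n = 5, Σx = 112, Σy = 966, Σx² = 2546, Σy² = 187906, Σxy = 21427
nΣxy − ΣxΣy = 107135 − 108192 = -1057
nΣx² − (Σx)² = 12730 − 12544 = 186; nΣy² − (Σy)² = 939530 − 933156 = 6374
r = -1057 / √(186 × 6374) = -1057 / 1088.8361 ≈ -0.9708

-0.9708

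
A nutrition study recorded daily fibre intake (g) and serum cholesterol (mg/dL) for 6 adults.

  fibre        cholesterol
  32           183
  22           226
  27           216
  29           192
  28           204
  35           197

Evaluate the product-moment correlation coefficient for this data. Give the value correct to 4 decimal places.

-0.8061

n = 6, Σx = 173, Σy = 1218, Σx² = 5087, Σy² = 248510, Σxy = 34835
nΣxy − ΣxΣy = 209010 − 210714 = -1704
nΣx² − (Σx)² = 30522 − 29929 = 593; nΣy² − (Σy)² = 1491060 − 1483524 = 7536
r = -1704 / √(593 × 7536) = -1704 / 2113.9650 ≈ -0.8061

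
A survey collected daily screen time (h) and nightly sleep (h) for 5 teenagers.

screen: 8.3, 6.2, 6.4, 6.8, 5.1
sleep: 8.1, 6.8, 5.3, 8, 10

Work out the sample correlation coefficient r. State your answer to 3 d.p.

-0.234

n = 5, Σx = 32.8, Σy = 38.2, Σx² = 220.54, Σy² = 303.94, Σxy = 248.71
nΣxy − ΣxΣy = 1243.55 − 1252.96 = -9.41
nΣx² − (Σx)² = 1102.7 − 1075.84 = 26.86; nΣy² − (Σy)² = 1519.7 − 1459.24 = 60.46
r = -9.41 / √(26.86 × 60.46) = -9.41 / 40.2983 ≈ -0.234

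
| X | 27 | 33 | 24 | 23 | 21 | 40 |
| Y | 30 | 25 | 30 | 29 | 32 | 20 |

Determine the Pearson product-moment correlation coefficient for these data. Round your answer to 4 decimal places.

-0.9681

n = 6, ΣX = 168, ΣY = 166, ΣX² = 4964, ΣY² = 4690, ΣXY = 4494
nΣXY − ΣXΣY = 26964 − 27888 = -924
nΣX² − (ΣX)² = 29784 − 28224 = 1560; nΣY² − (ΣY)² = 28140 − 27556 = 584
r = -924 / √(1560 × 584) = -924 / 954.4842 ≈ -0.9681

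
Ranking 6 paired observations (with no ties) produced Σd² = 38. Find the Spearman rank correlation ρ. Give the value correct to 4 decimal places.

-0.0857

ρ = 1 − 6Σd² / [n(n²−1)] = 1 − 6×38 / (6×35)
  = 1 − 228/210 = 1 − 1.08571 ≈ -0.0857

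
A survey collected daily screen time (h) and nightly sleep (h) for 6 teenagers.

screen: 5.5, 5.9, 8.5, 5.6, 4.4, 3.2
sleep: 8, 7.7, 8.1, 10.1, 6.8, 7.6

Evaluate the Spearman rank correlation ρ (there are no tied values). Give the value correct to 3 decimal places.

0.657

Rank screen: 3, 5, 6, 4, 2, 1
Rank sleep: 4, 3, 5, 6, 1, 2
d = rank(screen) − rank(sleep): -1, 2, 1, -2, 1, -1; Σd² = 12
ρ = 1 − 6Σd² / [n(n²−1)] = 1 − 6×12 / (6×35) = 1 − 72/210 ≈ 0.657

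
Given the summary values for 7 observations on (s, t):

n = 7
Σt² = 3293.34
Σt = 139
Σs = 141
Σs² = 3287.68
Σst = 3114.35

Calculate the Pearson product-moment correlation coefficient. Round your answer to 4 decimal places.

0.6438

r = (nΣst − ΣsΣt) / √[(nΣs² − (Σs)²)(nΣt² − (Σt)²)]
Numerator: 7×3114.35 − 141×139 = 2201.45
Denominator: √[(23013.76 − 19881)(23053.38 − 19321)] = √[3132.76 × 3732.38] = 3419.4518
r = 2201.45 / 3419.4518 ≈ 0.6438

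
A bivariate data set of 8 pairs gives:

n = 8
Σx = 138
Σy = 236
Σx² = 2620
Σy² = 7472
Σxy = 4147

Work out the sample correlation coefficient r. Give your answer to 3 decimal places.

0.217

r = (nΣxy − ΣxΣy) / √[(nΣx² − (Σx)²)(nΣy² − (Σy)²)]
Numerator: 8×4147 − 138×236 = 608
Denominator: √[(20960 − 19044)(59776 − 55696)] = √[1916 × 4080] = 2795.9399
r = 608 / 2795.9399 ≈ 0.217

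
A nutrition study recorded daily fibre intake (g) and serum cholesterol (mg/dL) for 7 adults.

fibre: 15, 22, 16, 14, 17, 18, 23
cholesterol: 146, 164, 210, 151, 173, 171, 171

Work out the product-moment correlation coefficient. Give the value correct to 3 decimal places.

n = 7, Σx = 125, Σy = 1186, Σx² = 2303, Σy² = 203524, Σxy = 21224
nΣxy − ΣxΣy = 148568 − 148250 = 318
nΣx² − (Σx)² = 16121 − 15625 = 496; nΣy² − (Σy)² = 1424668 − 1406596 = 18072
r = 318 / √(496 × 18072) = 318 / 2993.9459 ≈ 0.106

0.106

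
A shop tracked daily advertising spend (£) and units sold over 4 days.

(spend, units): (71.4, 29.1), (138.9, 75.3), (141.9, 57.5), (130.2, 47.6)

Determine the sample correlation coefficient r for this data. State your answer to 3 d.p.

0.848

n = 4, Σx = 482.4, Σy = 209.5, Σx² = 61478.82, Σy² = 12088.91, Σxy = 26893.68
nΣxy − ΣxΣy = 107574.72 − 101062.8 = 6511.92
nΣx² − (Σx)² = 245915.28 − 232709.76 = 13205.52; nΣy² − (Σy)² = 48355.64 − 43890.25 = 4465.39
r = 6511.92 / √(13205.52 × 4465.39) = 6511.92 / 7679.0492 ≈ 0.848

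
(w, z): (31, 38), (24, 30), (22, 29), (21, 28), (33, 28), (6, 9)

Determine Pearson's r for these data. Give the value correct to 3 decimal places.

0.877

n = 6, Σw = 137, Σz = 162, Σw² = 3587, Σz² = 4834, Σwz = 4102
nΣwz − ΣwΣz = 24612 − 22194 = 2418
nΣw² − (Σw)² = 21522 − 18769 = 2753; nΣz² − (Σz)² = 29004 − 26244 = 2760
r = 2418 / √(2753 × 2760) = 2418 / 2756.4978 ≈ 0.877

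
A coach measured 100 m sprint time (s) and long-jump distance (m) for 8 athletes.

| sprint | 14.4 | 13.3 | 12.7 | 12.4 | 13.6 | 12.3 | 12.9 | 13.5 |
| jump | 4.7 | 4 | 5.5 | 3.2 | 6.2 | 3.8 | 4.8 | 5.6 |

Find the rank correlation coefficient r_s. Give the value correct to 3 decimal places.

0.595

Rank sprint: 8, 5, 3, 2, 7, 1, 4, 6
Rank jump: 4, 3, 6, 1, 8, 2, 5, 7
d = rank(sprint) − rank(jump): 4, 2, -3, 1, -1, -1, -1, -1; Σd² = 34
ρ = 1 − 6Σd² / [n(n²−1)] = 1 − 6×34 / (8×63) = 1 − 204/504 ≈ 0.595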